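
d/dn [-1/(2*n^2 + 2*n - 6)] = (n + 1/2)/(n^2 + n - 3)^2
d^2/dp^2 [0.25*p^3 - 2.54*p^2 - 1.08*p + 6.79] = 1.5*p - 5.08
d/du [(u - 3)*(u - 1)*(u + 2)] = 3*u^2 - 4*u - 5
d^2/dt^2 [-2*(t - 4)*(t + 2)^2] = -12*t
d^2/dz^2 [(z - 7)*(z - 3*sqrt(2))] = 2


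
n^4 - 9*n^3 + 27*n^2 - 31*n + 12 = (n - 4)*(n - 3)*(n - 1)^2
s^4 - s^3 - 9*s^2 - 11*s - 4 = (s - 4)*(s + 1)^3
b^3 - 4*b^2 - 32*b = b*(b - 8)*(b + 4)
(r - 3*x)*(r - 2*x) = r^2 - 5*r*x + 6*x^2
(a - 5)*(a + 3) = a^2 - 2*a - 15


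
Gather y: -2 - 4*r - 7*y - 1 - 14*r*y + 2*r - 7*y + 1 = -2*r + y*(-14*r - 14) - 2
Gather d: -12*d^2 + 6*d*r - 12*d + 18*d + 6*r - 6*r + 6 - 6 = -12*d^2 + d*(6*r + 6)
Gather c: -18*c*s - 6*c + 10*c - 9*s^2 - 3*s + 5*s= c*(4 - 18*s) - 9*s^2 + 2*s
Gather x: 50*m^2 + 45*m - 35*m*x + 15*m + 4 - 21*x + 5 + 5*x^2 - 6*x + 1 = 50*m^2 + 60*m + 5*x^2 + x*(-35*m - 27) + 10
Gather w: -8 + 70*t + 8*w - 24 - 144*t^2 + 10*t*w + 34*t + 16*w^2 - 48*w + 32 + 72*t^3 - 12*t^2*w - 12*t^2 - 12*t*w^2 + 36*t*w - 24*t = 72*t^3 - 156*t^2 + 80*t + w^2*(16 - 12*t) + w*(-12*t^2 + 46*t - 40)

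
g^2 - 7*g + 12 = (g - 4)*(g - 3)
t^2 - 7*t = t*(t - 7)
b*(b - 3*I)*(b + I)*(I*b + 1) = I*b^4 + 3*b^3 + I*b^2 + 3*b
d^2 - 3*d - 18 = (d - 6)*(d + 3)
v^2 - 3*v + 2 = (v - 2)*(v - 1)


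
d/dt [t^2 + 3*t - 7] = 2*t + 3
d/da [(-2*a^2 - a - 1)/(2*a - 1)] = (-4*a^2 + 4*a + 3)/(4*a^2 - 4*a + 1)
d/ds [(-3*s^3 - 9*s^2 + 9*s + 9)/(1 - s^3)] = 9*(-s^4 + 2*s^3 + 2*s^2 - 2*s + 1)/(s^6 - 2*s^3 + 1)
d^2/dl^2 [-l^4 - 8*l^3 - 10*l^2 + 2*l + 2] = -12*l^2 - 48*l - 20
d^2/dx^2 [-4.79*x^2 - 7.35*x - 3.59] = -9.58000000000000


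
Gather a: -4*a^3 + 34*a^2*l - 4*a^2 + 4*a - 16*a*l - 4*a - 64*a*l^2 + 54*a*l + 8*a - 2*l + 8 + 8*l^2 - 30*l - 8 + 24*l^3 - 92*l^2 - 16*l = -4*a^3 + a^2*(34*l - 4) + a*(-64*l^2 + 38*l + 8) + 24*l^3 - 84*l^2 - 48*l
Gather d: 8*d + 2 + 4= 8*d + 6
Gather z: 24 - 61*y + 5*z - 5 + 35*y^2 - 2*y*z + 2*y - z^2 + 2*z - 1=35*y^2 - 59*y - z^2 + z*(7 - 2*y) + 18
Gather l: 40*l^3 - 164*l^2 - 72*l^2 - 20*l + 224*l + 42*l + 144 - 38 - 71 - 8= 40*l^3 - 236*l^2 + 246*l + 27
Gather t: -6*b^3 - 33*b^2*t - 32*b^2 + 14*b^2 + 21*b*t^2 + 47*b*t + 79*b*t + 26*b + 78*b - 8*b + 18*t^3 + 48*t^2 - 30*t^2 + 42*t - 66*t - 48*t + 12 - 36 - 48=-6*b^3 - 18*b^2 + 96*b + 18*t^3 + t^2*(21*b + 18) + t*(-33*b^2 + 126*b - 72) - 72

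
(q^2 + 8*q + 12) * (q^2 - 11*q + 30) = q^4 - 3*q^3 - 46*q^2 + 108*q + 360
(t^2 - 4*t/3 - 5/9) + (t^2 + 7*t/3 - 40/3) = 2*t^2 + t - 125/9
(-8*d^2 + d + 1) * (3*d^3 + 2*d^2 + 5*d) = -24*d^5 - 13*d^4 - 35*d^3 + 7*d^2 + 5*d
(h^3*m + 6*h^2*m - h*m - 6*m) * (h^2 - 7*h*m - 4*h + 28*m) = h^5*m - 7*h^4*m^2 + 2*h^4*m - 14*h^3*m^2 - 25*h^3*m + 175*h^2*m^2 - 2*h^2*m + 14*h*m^2 + 24*h*m - 168*m^2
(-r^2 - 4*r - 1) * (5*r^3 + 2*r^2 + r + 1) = -5*r^5 - 22*r^4 - 14*r^3 - 7*r^2 - 5*r - 1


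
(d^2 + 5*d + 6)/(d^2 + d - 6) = (d + 2)/(d - 2)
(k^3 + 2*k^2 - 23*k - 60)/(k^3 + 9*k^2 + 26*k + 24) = (k - 5)/(k + 2)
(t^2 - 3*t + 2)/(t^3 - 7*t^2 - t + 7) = (t - 2)/(t^2 - 6*t - 7)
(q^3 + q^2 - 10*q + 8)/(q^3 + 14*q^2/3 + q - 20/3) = 3*(q - 2)/(3*q + 5)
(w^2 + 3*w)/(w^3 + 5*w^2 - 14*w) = (w + 3)/(w^2 + 5*w - 14)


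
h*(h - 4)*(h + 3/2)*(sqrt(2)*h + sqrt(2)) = sqrt(2)*h^4 - 3*sqrt(2)*h^3/2 - 17*sqrt(2)*h^2/2 - 6*sqrt(2)*h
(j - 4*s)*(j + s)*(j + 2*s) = j^3 - j^2*s - 10*j*s^2 - 8*s^3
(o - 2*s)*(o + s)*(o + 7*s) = o^3 + 6*o^2*s - 9*o*s^2 - 14*s^3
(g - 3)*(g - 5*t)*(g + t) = g^3 - 4*g^2*t - 3*g^2 - 5*g*t^2 + 12*g*t + 15*t^2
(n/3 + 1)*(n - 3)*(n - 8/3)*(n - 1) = n^4/3 - 11*n^3/9 - 19*n^2/9 + 11*n - 8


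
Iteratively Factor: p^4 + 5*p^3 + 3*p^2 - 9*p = (p - 1)*(p^3 + 6*p^2 + 9*p) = p*(p - 1)*(p^2 + 6*p + 9) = p*(p - 1)*(p + 3)*(p + 3)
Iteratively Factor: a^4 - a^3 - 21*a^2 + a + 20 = (a - 5)*(a^3 + 4*a^2 - a - 4) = (a - 5)*(a + 4)*(a^2 - 1) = (a - 5)*(a + 1)*(a + 4)*(a - 1)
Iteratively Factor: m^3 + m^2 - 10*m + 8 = (m + 4)*(m^2 - 3*m + 2) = (m - 2)*(m + 4)*(m - 1)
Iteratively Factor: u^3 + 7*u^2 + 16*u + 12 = (u + 2)*(u^2 + 5*u + 6) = (u + 2)*(u + 3)*(u + 2)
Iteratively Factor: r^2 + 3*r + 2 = (r + 1)*(r + 2)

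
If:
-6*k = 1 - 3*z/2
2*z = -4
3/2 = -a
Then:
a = -3/2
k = -2/3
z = -2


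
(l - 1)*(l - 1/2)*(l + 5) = l^3 + 7*l^2/2 - 7*l + 5/2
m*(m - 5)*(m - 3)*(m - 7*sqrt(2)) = m^4 - 7*sqrt(2)*m^3 - 8*m^3 + 15*m^2 + 56*sqrt(2)*m^2 - 105*sqrt(2)*m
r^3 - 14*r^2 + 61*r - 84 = (r - 7)*(r - 4)*(r - 3)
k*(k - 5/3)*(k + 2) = k^3 + k^2/3 - 10*k/3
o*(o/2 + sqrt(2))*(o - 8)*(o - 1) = o^4/2 - 9*o^3/2 + sqrt(2)*o^3 - 9*sqrt(2)*o^2 + 4*o^2 + 8*sqrt(2)*o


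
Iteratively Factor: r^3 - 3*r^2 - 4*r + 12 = (r - 2)*(r^2 - r - 6) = (r - 2)*(r + 2)*(r - 3)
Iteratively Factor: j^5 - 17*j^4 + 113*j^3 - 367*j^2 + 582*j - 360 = (j - 3)*(j^4 - 14*j^3 + 71*j^2 - 154*j + 120) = (j - 3)^2*(j^3 - 11*j^2 + 38*j - 40) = (j - 3)^2*(j - 2)*(j^2 - 9*j + 20) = (j - 4)*(j - 3)^2*(j - 2)*(j - 5)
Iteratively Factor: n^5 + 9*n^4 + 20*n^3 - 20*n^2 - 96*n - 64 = (n + 2)*(n^4 + 7*n^3 + 6*n^2 - 32*n - 32) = (n + 2)*(n + 4)*(n^3 + 3*n^2 - 6*n - 8) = (n - 2)*(n + 2)*(n + 4)*(n^2 + 5*n + 4) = (n - 2)*(n + 2)*(n + 4)^2*(n + 1)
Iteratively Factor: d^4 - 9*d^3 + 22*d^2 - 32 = (d - 2)*(d^3 - 7*d^2 + 8*d + 16) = (d - 2)*(d + 1)*(d^2 - 8*d + 16) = (d - 4)*(d - 2)*(d + 1)*(d - 4)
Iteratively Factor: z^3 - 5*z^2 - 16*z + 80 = (z - 4)*(z^2 - z - 20) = (z - 4)*(z + 4)*(z - 5)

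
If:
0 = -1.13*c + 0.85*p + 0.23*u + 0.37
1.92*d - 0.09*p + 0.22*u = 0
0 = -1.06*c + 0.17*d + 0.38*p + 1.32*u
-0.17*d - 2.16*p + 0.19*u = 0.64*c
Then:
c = 0.33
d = -0.04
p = -0.07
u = 0.29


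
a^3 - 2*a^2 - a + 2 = (a - 2)*(a - 1)*(a + 1)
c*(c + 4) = c^2 + 4*c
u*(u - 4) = u^2 - 4*u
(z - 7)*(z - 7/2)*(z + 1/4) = z^3 - 41*z^2/4 + 175*z/8 + 49/8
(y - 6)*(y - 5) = y^2 - 11*y + 30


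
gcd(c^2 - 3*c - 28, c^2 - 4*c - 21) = c - 7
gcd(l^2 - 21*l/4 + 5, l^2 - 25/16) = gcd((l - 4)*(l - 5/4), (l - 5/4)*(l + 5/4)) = l - 5/4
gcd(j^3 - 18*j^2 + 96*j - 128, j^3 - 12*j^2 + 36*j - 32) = j^2 - 10*j + 16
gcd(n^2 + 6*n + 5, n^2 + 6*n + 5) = n^2 + 6*n + 5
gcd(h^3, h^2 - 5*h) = h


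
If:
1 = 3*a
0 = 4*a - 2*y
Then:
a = 1/3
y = 2/3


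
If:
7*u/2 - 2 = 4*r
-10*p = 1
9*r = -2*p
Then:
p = -1/10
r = 1/45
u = 188/315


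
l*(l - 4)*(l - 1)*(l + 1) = l^4 - 4*l^3 - l^2 + 4*l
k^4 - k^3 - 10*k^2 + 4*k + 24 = (k - 3)*(k - 2)*(k + 2)^2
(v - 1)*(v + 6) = v^2 + 5*v - 6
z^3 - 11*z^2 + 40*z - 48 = (z - 4)^2*(z - 3)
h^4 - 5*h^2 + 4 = (h - 2)*(h - 1)*(h + 1)*(h + 2)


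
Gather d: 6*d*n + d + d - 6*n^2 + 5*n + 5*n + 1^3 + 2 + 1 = d*(6*n + 2) - 6*n^2 + 10*n + 4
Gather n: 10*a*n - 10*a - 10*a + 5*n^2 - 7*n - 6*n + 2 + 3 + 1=-20*a + 5*n^2 + n*(10*a - 13) + 6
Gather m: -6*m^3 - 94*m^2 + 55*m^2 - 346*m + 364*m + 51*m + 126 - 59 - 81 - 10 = -6*m^3 - 39*m^2 + 69*m - 24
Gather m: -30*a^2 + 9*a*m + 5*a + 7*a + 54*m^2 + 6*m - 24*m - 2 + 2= -30*a^2 + 12*a + 54*m^2 + m*(9*a - 18)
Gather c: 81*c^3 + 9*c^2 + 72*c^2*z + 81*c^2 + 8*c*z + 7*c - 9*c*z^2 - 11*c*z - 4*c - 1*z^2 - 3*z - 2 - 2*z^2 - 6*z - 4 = 81*c^3 + c^2*(72*z + 90) + c*(-9*z^2 - 3*z + 3) - 3*z^2 - 9*z - 6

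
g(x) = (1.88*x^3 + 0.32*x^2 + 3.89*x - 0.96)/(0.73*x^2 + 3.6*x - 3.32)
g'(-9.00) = -4.60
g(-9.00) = -58.97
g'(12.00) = 2.33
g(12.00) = 23.04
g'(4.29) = 1.75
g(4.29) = 6.65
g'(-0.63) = -0.72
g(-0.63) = 0.71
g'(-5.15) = -229.16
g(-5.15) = 107.78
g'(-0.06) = -0.76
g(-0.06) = 0.34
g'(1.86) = 0.63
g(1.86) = 3.30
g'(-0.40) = -0.62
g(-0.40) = 0.56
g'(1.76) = 0.47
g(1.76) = 3.25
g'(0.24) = -1.82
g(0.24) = -0.01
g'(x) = (-1.46*x - 3.6)*(1.88*x^3 + 0.32*x^2 + 3.89*x - 0.96)/(0.73*x^2 + 3.6*x - 3.32)^2 + (5.64*x^2 + 0.64*x + 3.89)/(0.73*x^2 + 3.6*x - 3.32) = (1.3724*x^4 + 13.536*x^3 - 20.4125*x^2 - 0.7232*x - 9.4588)/(0.5329*x^4 + 5.256*x^3 + 8.1128*x^2 - 23.904*x + 11.0224)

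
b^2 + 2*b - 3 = (b - 1)*(b + 3)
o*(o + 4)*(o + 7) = o^3 + 11*o^2 + 28*o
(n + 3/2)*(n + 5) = n^2 + 13*n/2 + 15/2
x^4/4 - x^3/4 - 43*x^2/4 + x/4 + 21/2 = (x/4 + 1/4)*(x - 7)*(x - 1)*(x + 6)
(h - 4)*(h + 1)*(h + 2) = h^3 - h^2 - 10*h - 8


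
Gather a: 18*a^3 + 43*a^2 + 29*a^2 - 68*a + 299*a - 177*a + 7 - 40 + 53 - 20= 18*a^3 + 72*a^2 + 54*a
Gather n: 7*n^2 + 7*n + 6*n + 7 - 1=7*n^2 + 13*n + 6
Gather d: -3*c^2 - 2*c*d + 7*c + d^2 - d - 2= -3*c^2 + 7*c + d^2 + d*(-2*c - 1) - 2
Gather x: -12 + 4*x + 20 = 4*x + 8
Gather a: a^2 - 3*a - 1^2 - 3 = a^2 - 3*a - 4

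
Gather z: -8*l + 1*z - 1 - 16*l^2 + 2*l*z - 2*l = -16*l^2 - 10*l + z*(2*l + 1) - 1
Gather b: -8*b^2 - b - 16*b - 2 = -8*b^2 - 17*b - 2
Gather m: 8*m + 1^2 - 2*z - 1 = 8*m - 2*z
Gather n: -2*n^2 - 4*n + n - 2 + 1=-2*n^2 - 3*n - 1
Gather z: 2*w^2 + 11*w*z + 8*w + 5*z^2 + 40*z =2*w^2 + 8*w + 5*z^2 + z*(11*w + 40)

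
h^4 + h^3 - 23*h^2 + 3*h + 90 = (h - 3)^2*(h + 2)*(h + 5)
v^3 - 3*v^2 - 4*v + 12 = (v - 3)*(v - 2)*(v + 2)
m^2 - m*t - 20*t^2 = (m - 5*t)*(m + 4*t)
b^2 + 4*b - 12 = (b - 2)*(b + 6)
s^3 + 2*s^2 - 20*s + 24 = (s - 2)^2*(s + 6)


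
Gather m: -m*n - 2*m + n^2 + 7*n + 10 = m*(-n - 2) + n^2 + 7*n + 10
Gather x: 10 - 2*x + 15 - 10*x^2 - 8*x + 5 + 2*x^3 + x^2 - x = 2*x^3 - 9*x^2 - 11*x + 30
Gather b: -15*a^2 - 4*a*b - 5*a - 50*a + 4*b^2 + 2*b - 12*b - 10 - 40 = -15*a^2 - 55*a + 4*b^2 + b*(-4*a - 10) - 50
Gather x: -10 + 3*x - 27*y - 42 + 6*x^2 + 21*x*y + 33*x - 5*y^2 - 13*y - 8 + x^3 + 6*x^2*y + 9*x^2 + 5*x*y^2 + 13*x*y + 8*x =x^3 + x^2*(6*y + 15) + x*(5*y^2 + 34*y + 44) - 5*y^2 - 40*y - 60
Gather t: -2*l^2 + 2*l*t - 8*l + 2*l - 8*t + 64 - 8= -2*l^2 - 6*l + t*(2*l - 8) + 56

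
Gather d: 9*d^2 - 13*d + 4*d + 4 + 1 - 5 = 9*d^2 - 9*d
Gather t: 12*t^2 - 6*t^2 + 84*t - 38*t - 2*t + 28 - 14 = 6*t^2 + 44*t + 14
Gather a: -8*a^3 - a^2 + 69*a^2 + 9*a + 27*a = -8*a^3 + 68*a^2 + 36*a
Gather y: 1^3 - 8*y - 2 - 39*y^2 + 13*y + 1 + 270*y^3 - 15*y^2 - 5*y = 270*y^3 - 54*y^2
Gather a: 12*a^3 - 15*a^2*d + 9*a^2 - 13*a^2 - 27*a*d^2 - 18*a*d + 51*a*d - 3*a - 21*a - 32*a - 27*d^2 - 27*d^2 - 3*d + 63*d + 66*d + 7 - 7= 12*a^3 + a^2*(-15*d - 4) + a*(-27*d^2 + 33*d - 56) - 54*d^2 + 126*d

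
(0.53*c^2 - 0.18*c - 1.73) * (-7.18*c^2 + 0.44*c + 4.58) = -3.8054*c^4 + 1.5256*c^3 + 14.7696*c^2 - 1.5856*c - 7.9234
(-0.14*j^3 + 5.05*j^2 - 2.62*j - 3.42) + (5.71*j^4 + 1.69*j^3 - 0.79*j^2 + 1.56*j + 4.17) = 5.71*j^4 + 1.55*j^3 + 4.26*j^2 - 1.06*j + 0.75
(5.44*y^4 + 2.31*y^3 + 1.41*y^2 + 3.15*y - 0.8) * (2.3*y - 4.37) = 12.512*y^5 - 18.4598*y^4 - 6.8517*y^3 + 1.0833*y^2 - 15.6055*y + 3.496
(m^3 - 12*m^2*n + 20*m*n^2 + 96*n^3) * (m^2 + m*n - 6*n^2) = m^5 - 11*m^4*n + 2*m^3*n^2 + 188*m^2*n^3 - 24*m*n^4 - 576*n^5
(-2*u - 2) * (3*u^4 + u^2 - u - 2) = -6*u^5 - 6*u^4 - 2*u^3 + 6*u + 4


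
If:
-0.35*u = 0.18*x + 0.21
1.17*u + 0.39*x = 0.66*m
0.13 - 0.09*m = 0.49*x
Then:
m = -1.22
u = -0.85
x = 0.49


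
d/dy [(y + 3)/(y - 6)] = -9/(y - 6)^2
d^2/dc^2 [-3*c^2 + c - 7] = -6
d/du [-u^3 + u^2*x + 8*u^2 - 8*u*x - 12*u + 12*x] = -3*u^2 + 2*u*x + 16*u - 8*x - 12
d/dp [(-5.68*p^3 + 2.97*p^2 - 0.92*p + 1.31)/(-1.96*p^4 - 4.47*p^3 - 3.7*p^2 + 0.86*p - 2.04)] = (-11.1328*p^6 + 11.6424*p^5 + 28.8823*p^4 - 7.724*p^3 + 51.4789*p^2 - 2.4236*p + 0.7502)/(3.8416*p^8 + 17.5224*p^7 + 34.4849*p^6 + 29.7068*p^5 + 13.9984*p^4 + 11.8736*p^3 + 15.8356*p^2 - 3.5088*p + 4.1616)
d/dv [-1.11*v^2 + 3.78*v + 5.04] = 3.78 - 2.22*v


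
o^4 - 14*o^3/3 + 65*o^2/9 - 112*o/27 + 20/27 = (o - 2)*(o - 5/3)*(o - 2/3)*(o - 1/3)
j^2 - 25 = (j - 5)*(j + 5)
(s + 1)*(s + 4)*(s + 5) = s^3 + 10*s^2 + 29*s + 20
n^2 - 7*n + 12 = (n - 4)*(n - 3)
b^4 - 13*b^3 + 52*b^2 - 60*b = b*(b - 6)*(b - 5)*(b - 2)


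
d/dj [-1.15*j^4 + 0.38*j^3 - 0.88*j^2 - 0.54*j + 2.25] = -4.6*j^3 + 1.14*j^2 - 1.76*j - 0.54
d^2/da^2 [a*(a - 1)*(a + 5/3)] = 6*a + 4/3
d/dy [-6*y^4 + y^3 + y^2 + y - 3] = -24*y^3 + 3*y^2 + 2*y + 1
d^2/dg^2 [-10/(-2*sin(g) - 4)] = 5*(2*sin(g) + cos(g)^2 + 1)/(sin(g) + 2)^3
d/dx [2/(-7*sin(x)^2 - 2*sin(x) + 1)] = 4*(7*sin(x) + 1)*cos(x)/(7*sin(x)^2 + 2*sin(x) - 1)^2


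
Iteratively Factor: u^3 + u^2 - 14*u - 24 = (u + 2)*(u^2 - u - 12) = (u - 4)*(u + 2)*(u + 3)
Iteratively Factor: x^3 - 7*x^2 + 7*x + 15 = (x - 3)*(x^2 - 4*x - 5) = (x - 3)*(x + 1)*(x - 5)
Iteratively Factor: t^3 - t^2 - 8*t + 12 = (t - 2)*(t^2 + t - 6) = (t - 2)*(t + 3)*(t - 2)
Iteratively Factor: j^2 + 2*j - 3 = (j + 3)*(j - 1)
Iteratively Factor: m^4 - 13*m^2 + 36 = (m - 2)*(m^3 + 2*m^2 - 9*m - 18) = (m - 2)*(m + 3)*(m^2 - m - 6) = (m - 3)*(m - 2)*(m + 3)*(m + 2)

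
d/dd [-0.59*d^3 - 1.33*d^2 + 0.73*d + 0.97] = -1.77*d^2 - 2.66*d + 0.73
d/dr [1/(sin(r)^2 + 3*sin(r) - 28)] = -(2*sin(r) + 3)*cos(r)/(sin(r)^2 + 3*sin(r) - 28)^2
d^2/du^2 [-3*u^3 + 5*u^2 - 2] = 10 - 18*u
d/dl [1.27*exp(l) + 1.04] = 1.27*exp(l)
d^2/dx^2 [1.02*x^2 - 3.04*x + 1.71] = 2.04000000000000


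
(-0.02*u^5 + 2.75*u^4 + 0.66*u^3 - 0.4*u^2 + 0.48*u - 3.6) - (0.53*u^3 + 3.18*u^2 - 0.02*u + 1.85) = -0.02*u^5 + 2.75*u^4 + 0.13*u^3 - 3.58*u^2 + 0.5*u - 5.45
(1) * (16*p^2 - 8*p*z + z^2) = 16*p^2 - 8*p*z + z^2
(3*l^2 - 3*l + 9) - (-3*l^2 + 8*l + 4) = 6*l^2 - 11*l + 5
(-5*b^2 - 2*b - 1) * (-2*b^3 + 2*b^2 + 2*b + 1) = 10*b^5 - 6*b^4 - 12*b^3 - 11*b^2 - 4*b - 1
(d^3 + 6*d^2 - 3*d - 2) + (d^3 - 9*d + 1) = 2*d^3 + 6*d^2 - 12*d - 1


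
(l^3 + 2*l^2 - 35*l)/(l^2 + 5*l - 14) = l*(l - 5)/(l - 2)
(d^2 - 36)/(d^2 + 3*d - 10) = (d^2 - 36)/(d^2 + 3*d - 10)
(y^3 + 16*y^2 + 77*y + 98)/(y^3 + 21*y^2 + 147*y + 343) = (y + 2)/(y + 7)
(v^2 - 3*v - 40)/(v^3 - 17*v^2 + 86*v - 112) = (v + 5)/(v^2 - 9*v + 14)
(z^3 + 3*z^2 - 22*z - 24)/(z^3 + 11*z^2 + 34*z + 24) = (z - 4)/(z + 4)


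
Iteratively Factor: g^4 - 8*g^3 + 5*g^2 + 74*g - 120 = (g + 3)*(g^3 - 11*g^2 + 38*g - 40) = (g - 2)*(g + 3)*(g^2 - 9*g + 20) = (g - 4)*(g - 2)*(g + 3)*(g - 5)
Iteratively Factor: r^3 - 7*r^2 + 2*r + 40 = (r + 2)*(r^2 - 9*r + 20) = (r - 4)*(r + 2)*(r - 5)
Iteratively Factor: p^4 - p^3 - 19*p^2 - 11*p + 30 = (p - 5)*(p^3 + 4*p^2 + p - 6) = (p - 5)*(p + 2)*(p^2 + 2*p - 3) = (p - 5)*(p + 2)*(p + 3)*(p - 1)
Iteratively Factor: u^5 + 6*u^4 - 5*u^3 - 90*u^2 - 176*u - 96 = (u + 1)*(u^4 + 5*u^3 - 10*u^2 - 80*u - 96) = (u + 1)*(u + 3)*(u^3 + 2*u^2 - 16*u - 32) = (u + 1)*(u + 2)*(u + 3)*(u^2 - 16) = (u + 1)*(u + 2)*(u + 3)*(u + 4)*(u - 4)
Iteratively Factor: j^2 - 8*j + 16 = (j - 4)*(j - 4)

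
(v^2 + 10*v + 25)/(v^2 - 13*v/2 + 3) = 2*(v^2 + 10*v + 25)/(2*v^2 - 13*v + 6)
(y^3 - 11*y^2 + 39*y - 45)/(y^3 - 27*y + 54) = (y - 5)/(y + 6)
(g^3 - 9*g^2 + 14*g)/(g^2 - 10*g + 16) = g*(g - 7)/(g - 8)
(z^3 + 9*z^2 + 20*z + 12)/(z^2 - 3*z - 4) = (z^2 + 8*z + 12)/(z - 4)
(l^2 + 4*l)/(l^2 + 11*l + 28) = l/(l + 7)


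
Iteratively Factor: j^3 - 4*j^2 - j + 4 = (j + 1)*(j^2 - 5*j + 4) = (j - 1)*(j + 1)*(j - 4)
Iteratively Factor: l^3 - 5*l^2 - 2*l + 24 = (l + 2)*(l^2 - 7*l + 12) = (l - 3)*(l + 2)*(l - 4)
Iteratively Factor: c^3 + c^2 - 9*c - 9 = (c + 3)*(c^2 - 2*c - 3) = (c + 1)*(c + 3)*(c - 3)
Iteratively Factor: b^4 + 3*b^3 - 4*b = (b - 1)*(b^3 + 4*b^2 + 4*b) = (b - 1)*(b + 2)*(b^2 + 2*b) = b*(b - 1)*(b + 2)*(b + 2)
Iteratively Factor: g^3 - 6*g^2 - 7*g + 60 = (g - 5)*(g^2 - g - 12) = (g - 5)*(g - 4)*(g + 3)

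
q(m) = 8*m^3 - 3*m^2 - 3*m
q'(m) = 24*m^2 - 6*m - 3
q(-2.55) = -144.51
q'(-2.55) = 168.36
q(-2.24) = -98.25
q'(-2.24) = 130.86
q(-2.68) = -167.50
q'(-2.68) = 185.46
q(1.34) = 9.84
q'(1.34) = 32.05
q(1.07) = 3.16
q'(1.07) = 18.06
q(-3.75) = -452.81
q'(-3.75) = 357.00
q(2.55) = 105.49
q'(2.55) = 137.76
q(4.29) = 563.55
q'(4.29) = 412.96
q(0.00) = 0.00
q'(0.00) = -3.00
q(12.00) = 13356.00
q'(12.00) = 3381.00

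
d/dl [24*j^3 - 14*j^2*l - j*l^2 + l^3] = -14*j^2 - 2*j*l + 3*l^2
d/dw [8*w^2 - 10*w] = 16*w - 10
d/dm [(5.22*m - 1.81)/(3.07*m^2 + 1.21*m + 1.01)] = (-16.0254*m^2 + 11.1134*m + 7.4623)/(9.4249*m^4 + 7.4294*m^3 + 7.6655*m^2 + 2.4442*m + 1.0201)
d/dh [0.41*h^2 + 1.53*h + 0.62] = 0.82*h + 1.53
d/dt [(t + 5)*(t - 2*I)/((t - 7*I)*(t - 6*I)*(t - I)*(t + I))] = (-2*t^5 + t^4*(-15 + 19*I) + t^3*(52 + 170*I) + t^2*(595 - 95*I) + t*(-84 - 820*I) - 80 + 84*I)/(t^8 - 26*I*t^7 - 251*t^6 + 1040*I*t^5 + 1259*t^4 + 2158*I*t^3 + 3275*t^2 + 1092*I*t + 1764)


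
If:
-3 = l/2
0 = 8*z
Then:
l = -6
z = 0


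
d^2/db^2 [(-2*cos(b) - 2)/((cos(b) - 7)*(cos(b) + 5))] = 2*(6*(1 - cos(b)^2)^2 + cos(b)^5 + 202*cos(b)^3 + 80*cos(b)^2 + 957*cos(b) + 56)/((cos(b) - 7)^3*(cos(b) + 5)^3)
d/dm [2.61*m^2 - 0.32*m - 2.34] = 5.22*m - 0.32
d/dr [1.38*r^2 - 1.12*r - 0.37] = 2.76*r - 1.12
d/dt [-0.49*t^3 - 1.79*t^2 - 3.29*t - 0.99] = -1.47*t^2 - 3.58*t - 3.29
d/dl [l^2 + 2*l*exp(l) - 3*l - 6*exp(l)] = 2*l*exp(l) + 2*l - 4*exp(l) - 3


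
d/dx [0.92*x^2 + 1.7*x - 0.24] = 1.84*x + 1.7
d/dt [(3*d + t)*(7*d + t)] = 10*d + 2*t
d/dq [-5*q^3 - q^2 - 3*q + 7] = -15*q^2 - 2*q - 3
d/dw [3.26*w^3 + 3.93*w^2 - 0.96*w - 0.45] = 9.78*w^2 + 7.86*w - 0.96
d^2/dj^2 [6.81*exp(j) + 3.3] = 6.81*exp(j)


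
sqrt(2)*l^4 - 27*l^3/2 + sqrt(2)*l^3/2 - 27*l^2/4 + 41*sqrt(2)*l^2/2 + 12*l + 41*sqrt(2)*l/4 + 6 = (l + 1/2)*(l - 4*sqrt(2))*(l - 3*sqrt(2))*(sqrt(2)*l + 1/2)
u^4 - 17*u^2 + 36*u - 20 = (u - 2)^2*(u - 1)*(u + 5)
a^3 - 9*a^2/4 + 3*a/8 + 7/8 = (a - 7/4)*(a - 1)*(a + 1/2)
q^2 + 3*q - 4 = (q - 1)*(q + 4)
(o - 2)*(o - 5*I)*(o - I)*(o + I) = o^4 - 2*o^3 - 5*I*o^3 + o^2 + 10*I*o^2 - 2*o - 5*I*o + 10*I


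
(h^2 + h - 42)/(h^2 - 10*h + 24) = (h + 7)/(h - 4)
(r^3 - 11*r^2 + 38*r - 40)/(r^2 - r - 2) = (r^2 - 9*r + 20)/(r + 1)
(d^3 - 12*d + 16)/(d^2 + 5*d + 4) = (d^2 - 4*d + 4)/(d + 1)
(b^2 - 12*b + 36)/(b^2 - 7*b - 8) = (-b^2 + 12*b - 36)/(-b^2 + 7*b + 8)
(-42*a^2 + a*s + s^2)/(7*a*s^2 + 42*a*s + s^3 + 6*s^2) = (-6*a + s)/(s*(s + 6))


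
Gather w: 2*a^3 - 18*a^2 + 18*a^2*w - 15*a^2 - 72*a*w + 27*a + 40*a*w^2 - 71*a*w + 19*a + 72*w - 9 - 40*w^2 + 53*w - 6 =2*a^3 - 33*a^2 + 46*a + w^2*(40*a - 40) + w*(18*a^2 - 143*a + 125) - 15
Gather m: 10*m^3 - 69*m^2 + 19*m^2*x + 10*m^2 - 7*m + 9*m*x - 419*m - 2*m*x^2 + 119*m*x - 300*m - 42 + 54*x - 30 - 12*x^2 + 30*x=10*m^3 + m^2*(19*x - 59) + m*(-2*x^2 + 128*x - 726) - 12*x^2 + 84*x - 72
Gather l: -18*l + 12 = 12 - 18*l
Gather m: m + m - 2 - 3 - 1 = 2*m - 6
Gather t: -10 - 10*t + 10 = -10*t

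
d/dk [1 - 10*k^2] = -20*k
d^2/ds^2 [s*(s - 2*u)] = 2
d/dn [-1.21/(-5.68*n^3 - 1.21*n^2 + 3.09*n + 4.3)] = (-20.6184*n^2 - 2.9282*n + 3.7389)/(5.68*n^3 + 1.21*n^2 - 3.09*n - 4.3)^2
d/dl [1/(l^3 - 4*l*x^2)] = (-3*l^2 + 4*x^2)/(l^2*(l^2 - 4*x^2)^2)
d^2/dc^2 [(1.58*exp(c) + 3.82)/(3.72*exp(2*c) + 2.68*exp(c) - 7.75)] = (21.864672*exp(4*c) + 195.698784*exp(3*c) + 387.560016*exp(2*c) + 500.775768*exp(c) + 174.24015)*exp(c)/(51.478848*exp(6*c) + 111.260736*exp(5*c) - 241.587216*exp(4*c) - 444.337568*exp(3*c) + 503.3067*exp(2*c) + 482.9025*exp(c) - 465.484375)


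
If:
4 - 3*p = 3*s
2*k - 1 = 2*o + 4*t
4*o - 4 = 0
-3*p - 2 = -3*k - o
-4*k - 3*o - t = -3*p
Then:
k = -13/6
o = 1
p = -5/2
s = 23/6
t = -11/6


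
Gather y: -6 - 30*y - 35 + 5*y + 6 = -25*y - 35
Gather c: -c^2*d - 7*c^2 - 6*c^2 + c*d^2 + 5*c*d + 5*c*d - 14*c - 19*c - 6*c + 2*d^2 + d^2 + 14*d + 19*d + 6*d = c^2*(-d - 13) + c*(d^2 + 10*d - 39) + 3*d^2 + 39*d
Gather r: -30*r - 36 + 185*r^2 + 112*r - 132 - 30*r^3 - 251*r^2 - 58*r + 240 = -30*r^3 - 66*r^2 + 24*r + 72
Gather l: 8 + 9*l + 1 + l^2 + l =l^2 + 10*l + 9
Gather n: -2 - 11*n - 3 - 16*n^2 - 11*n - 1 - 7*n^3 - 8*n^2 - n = -7*n^3 - 24*n^2 - 23*n - 6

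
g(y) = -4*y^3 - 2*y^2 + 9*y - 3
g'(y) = -12*y^2 - 4*y + 9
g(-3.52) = 115.00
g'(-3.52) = -125.60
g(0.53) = 0.61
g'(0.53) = 3.51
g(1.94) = -22.27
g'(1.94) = -43.92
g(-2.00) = 3.00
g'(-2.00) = -31.00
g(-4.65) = 314.08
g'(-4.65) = -231.87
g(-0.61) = -8.33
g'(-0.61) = 6.97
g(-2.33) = 15.77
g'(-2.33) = -46.83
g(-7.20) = 1321.51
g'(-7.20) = -584.28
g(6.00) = -885.00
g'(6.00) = -447.00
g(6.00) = -885.00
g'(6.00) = -447.00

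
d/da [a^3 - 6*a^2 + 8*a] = 3*a^2 - 12*a + 8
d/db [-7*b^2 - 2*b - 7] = -14*b - 2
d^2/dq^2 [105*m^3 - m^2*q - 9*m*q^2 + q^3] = -18*m + 6*q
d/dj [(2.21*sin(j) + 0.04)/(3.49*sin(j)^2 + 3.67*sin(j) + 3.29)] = (-7.7129*sin(j)^2 - 0.279199999999999*sin(j) + 7.1241)*cos(j)/(12.1801*sin(j)^4 + 25.6166*sin(j)^3 + 36.4331*sin(j)^2 + 24.1486*sin(j) + 10.8241)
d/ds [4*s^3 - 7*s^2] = 2*s*(6*s - 7)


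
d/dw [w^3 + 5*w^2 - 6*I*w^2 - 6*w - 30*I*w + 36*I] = 3*w^2 + w*(10 - 12*I) - 6 - 30*I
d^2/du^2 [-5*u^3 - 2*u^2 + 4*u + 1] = -30*u - 4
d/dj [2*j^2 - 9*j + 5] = 4*j - 9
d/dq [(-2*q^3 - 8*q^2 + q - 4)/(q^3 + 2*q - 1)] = (8*q^4 - 10*q^3 + 2*q^2 + 16*q + 7)/(q^6 + 4*q^4 - 2*q^3 + 4*q^2 - 4*q + 1)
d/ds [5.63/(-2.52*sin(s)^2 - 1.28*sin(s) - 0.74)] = (28.3752*sin(s) + 7.2064)*cos(s)/(2.52*sin(s)^2 + 1.28*sin(s) + 0.74)^2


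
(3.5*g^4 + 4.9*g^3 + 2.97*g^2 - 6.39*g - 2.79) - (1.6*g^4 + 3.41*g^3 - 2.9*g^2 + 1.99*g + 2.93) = 1.9*g^4 + 1.49*g^3 + 5.87*g^2 - 8.38*g - 5.72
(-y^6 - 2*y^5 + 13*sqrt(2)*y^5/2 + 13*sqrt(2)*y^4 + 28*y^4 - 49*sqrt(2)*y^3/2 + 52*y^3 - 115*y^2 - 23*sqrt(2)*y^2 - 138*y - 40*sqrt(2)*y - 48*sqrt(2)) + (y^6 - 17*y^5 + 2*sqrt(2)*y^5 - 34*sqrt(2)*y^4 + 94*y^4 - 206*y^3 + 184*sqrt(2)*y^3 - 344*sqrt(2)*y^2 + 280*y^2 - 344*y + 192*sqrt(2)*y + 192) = -19*y^5 + 17*sqrt(2)*y^5/2 - 21*sqrt(2)*y^4 + 122*y^4 - 154*y^3 + 319*sqrt(2)*y^3/2 - 367*sqrt(2)*y^2 + 165*y^2 - 482*y + 152*sqrt(2)*y - 48*sqrt(2) + 192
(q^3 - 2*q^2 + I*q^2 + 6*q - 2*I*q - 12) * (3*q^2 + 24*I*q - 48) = 3*q^5 - 6*q^4 + 27*I*q^4 - 54*q^3 - 54*I*q^3 + 108*q^2 + 96*I*q^2 - 288*q - 192*I*q + 576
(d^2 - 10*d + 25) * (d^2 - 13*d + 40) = d^4 - 23*d^3 + 195*d^2 - 725*d + 1000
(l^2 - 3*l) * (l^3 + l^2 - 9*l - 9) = l^5 - 2*l^4 - 12*l^3 + 18*l^2 + 27*l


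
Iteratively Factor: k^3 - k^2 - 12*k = (k + 3)*(k^2 - 4*k) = (k - 4)*(k + 3)*(k)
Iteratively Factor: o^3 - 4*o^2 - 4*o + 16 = (o - 4)*(o^2 - 4) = (o - 4)*(o + 2)*(o - 2)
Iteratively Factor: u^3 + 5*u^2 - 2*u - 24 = (u + 4)*(u^2 + u - 6) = (u - 2)*(u + 4)*(u + 3)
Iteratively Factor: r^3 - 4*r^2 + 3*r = (r - 3)*(r^2 - r) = (r - 3)*(r - 1)*(r)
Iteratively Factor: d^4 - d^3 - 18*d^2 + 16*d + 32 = (d - 4)*(d^3 + 3*d^2 - 6*d - 8) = (d - 4)*(d + 4)*(d^2 - d - 2) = (d - 4)*(d - 2)*(d + 4)*(d + 1)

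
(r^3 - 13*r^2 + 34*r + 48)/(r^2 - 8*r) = r - 5 - 6/r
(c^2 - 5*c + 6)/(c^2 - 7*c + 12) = (c - 2)/(c - 4)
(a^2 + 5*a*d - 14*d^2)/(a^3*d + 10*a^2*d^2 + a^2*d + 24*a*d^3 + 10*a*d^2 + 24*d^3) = (a^2 + 5*a*d - 14*d^2)/(d*(a^3 + 10*a^2*d + a^2 + 24*a*d^2 + 10*a*d + 24*d^2))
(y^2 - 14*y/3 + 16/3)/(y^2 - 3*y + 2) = (y - 8/3)/(y - 1)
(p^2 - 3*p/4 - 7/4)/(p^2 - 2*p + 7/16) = 4*(p + 1)/(4*p - 1)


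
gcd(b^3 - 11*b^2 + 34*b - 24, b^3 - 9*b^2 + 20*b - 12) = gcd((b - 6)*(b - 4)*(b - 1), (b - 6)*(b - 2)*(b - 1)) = b^2 - 7*b + 6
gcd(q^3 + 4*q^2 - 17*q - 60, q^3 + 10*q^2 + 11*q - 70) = q + 5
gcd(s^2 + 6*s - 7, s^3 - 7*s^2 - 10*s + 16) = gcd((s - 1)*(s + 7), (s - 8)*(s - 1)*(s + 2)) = s - 1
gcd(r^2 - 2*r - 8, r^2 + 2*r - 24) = r - 4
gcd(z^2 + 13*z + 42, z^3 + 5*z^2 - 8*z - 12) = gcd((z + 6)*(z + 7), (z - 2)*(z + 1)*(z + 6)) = z + 6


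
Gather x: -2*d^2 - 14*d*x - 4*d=-2*d^2 - 14*d*x - 4*d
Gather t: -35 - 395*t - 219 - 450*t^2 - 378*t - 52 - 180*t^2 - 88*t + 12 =-630*t^2 - 861*t - 294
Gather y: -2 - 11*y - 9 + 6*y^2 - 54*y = 6*y^2 - 65*y - 11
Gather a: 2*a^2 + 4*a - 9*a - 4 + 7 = 2*a^2 - 5*a + 3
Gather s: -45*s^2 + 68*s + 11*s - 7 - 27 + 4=-45*s^2 + 79*s - 30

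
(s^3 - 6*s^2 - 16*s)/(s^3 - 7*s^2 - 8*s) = (s + 2)/(s + 1)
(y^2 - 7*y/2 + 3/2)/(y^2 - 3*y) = (y - 1/2)/y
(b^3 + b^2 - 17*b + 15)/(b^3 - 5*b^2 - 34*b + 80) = (b^2 - 4*b + 3)/(b^2 - 10*b + 16)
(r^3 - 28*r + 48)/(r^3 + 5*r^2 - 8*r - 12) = (r - 4)/(r + 1)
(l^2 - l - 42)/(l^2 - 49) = (l + 6)/(l + 7)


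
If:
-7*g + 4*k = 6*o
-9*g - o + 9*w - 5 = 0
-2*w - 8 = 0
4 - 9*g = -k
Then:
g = -230/83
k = -2402/83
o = -1333/83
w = -4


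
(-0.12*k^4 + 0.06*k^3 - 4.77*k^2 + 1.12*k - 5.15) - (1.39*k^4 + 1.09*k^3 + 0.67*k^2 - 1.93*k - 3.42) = -1.51*k^4 - 1.03*k^3 - 5.44*k^2 + 3.05*k - 1.73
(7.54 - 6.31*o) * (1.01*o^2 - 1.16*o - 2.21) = -6.3731*o^3 + 14.935*o^2 + 5.1987*o - 16.6634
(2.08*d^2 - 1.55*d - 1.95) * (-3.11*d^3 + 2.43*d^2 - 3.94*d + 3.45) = -6.4688*d^5 + 9.8749*d^4 - 5.8972*d^3 + 8.5445*d^2 + 2.3355*d - 6.7275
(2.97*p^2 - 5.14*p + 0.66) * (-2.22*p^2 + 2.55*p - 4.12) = -6.5934*p^4 + 18.9843*p^3 - 26.8086*p^2 + 22.8598*p - 2.7192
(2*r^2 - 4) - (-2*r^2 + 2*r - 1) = 4*r^2 - 2*r - 3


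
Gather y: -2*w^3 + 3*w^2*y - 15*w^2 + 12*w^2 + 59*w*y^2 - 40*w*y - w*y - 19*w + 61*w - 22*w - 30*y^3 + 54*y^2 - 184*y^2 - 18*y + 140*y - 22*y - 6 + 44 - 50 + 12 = -2*w^3 - 3*w^2 + 20*w - 30*y^3 + y^2*(59*w - 130) + y*(3*w^2 - 41*w + 100)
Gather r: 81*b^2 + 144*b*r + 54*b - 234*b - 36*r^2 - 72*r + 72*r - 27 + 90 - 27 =81*b^2 + 144*b*r - 180*b - 36*r^2 + 36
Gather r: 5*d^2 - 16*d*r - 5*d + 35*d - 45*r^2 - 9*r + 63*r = 5*d^2 + 30*d - 45*r^2 + r*(54 - 16*d)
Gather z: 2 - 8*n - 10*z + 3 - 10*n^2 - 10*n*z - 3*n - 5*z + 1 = -10*n^2 - 11*n + z*(-10*n - 15) + 6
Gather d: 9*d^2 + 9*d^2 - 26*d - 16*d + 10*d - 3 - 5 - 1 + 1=18*d^2 - 32*d - 8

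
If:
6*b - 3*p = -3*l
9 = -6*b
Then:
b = -3/2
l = p + 3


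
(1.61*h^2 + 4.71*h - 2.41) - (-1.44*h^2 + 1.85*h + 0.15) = 3.05*h^2 + 2.86*h - 2.56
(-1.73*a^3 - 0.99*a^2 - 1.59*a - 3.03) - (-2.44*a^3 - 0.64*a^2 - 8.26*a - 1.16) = 0.71*a^3 - 0.35*a^2 + 6.67*a - 1.87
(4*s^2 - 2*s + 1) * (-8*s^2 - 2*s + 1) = -32*s^4 + 8*s^3 - 4*s + 1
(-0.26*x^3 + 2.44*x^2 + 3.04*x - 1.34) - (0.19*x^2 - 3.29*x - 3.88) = -0.26*x^3 + 2.25*x^2 + 6.33*x + 2.54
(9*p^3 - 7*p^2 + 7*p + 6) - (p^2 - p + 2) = 9*p^3 - 8*p^2 + 8*p + 4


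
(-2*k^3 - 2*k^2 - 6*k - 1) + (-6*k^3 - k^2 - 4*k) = -8*k^3 - 3*k^2 - 10*k - 1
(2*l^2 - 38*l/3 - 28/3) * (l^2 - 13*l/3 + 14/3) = 2*l^4 - 64*l^3/3 + 494*l^2/9 - 56*l/3 - 392/9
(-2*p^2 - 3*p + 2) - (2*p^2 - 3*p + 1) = 1 - 4*p^2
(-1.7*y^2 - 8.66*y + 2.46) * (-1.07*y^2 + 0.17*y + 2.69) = 1.819*y^4 + 8.9772*y^3 - 8.6774*y^2 - 22.8772*y + 6.6174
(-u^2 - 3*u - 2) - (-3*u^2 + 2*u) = 2*u^2 - 5*u - 2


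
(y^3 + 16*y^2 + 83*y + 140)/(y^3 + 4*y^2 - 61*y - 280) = (y + 4)/(y - 8)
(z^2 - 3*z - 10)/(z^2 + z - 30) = (z + 2)/(z + 6)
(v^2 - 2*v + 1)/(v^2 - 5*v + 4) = (v - 1)/(v - 4)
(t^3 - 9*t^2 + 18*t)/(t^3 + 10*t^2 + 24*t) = (t^2 - 9*t + 18)/(t^2 + 10*t + 24)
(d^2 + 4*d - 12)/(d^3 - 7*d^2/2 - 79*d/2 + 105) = 2*(d - 2)/(2*d^2 - 19*d + 35)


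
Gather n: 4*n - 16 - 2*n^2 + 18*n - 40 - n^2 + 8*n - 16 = -3*n^2 + 30*n - 72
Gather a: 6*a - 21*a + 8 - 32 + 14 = -15*a - 10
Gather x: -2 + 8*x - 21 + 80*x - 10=88*x - 33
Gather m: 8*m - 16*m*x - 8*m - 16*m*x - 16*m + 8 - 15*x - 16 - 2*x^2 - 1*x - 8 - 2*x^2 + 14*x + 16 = m*(-32*x - 16) - 4*x^2 - 2*x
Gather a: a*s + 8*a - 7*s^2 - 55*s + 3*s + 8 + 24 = a*(s + 8) - 7*s^2 - 52*s + 32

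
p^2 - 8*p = p*(p - 8)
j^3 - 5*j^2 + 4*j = j*(j - 4)*(j - 1)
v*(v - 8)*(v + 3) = v^3 - 5*v^2 - 24*v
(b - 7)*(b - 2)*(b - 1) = b^3 - 10*b^2 + 23*b - 14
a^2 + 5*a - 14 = (a - 2)*(a + 7)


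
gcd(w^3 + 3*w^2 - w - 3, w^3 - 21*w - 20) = w + 1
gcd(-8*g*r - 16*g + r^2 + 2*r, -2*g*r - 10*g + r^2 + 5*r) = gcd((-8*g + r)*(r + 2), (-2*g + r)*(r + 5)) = 1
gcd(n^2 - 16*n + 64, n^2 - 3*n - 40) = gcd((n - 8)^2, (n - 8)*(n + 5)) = n - 8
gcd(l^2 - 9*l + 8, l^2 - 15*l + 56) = l - 8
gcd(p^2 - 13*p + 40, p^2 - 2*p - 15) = p - 5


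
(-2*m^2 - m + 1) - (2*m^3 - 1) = -2*m^3 - 2*m^2 - m + 2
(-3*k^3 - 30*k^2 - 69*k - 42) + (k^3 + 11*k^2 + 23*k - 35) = -2*k^3 - 19*k^2 - 46*k - 77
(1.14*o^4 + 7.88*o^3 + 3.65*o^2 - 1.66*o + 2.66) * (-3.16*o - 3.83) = -3.6024*o^5 - 29.267*o^4 - 41.7144*o^3 - 8.7339*o^2 - 2.0478*o - 10.1878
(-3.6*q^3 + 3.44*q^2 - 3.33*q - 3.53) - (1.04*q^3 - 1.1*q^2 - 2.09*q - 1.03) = -4.64*q^3 + 4.54*q^2 - 1.24*q - 2.5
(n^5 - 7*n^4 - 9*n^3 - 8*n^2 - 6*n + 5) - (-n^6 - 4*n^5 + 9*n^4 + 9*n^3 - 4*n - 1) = n^6 + 5*n^5 - 16*n^4 - 18*n^3 - 8*n^2 - 2*n + 6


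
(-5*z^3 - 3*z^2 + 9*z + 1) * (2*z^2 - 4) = -10*z^5 - 6*z^4 + 38*z^3 + 14*z^2 - 36*z - 4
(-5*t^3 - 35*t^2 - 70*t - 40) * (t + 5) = -5*t^4 - 60*t^3 - 245*t^2 - 390*t - 200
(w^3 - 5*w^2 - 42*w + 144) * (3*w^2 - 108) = 3*w^5 - 15*w^4 - 234*w^3 + 972*w^2 + 4536*w - 15552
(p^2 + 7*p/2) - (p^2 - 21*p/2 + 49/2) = 14*p - 49/2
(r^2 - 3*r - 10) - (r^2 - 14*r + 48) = 11*r - 58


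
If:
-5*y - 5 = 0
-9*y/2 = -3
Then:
No Solution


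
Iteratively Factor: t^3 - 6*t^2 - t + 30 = (t + 2)*(t^2 - 8*t + 15) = (t - 3)*(t + 2)*(t - 5)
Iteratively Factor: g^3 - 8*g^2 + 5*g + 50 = (g + 2)*(g^2 - 10*g + 25) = (g - 5)*(g + 2)*(g - 5)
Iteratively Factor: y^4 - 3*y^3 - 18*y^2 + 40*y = (y - 2)*(y^3 - y^2 - 20*y) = y*(y - 2)*(y^2 - y - 20) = y*(y - 2)*(y + 4)*(y - 5)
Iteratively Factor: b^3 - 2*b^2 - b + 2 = (b - 1)*(b^2 - b - 2) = (b - 2)*(b - 1)*(b + 1)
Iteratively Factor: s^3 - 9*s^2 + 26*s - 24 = (s - 3)*(s^2 - 6*s + 8) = (s - 4)*(s - 3)*(s - 2)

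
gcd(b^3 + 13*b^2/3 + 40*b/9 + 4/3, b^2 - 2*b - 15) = b + 3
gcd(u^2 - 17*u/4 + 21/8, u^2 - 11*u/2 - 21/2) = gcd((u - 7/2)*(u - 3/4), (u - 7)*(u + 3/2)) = 1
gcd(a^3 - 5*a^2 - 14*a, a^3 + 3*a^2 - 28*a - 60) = a + 2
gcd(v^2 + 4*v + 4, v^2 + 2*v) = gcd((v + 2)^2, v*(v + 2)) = v + 2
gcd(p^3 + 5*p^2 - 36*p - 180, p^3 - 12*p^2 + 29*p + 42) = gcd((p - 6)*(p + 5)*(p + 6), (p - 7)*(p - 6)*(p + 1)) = p - 6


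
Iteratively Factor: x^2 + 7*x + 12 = (x + 4)*(x + 3)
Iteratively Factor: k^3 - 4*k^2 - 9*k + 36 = (k - 3)*(k^2 - k - 12) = (k - 3)*(k + 3)*(k - 4)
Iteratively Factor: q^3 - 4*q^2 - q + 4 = (q + 1)*(q^2 - 5*q + 4) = (q - 1)*(q + 1)*(q - 4)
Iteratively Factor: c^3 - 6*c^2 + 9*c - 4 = (c - 1)*(c^2 - 5*c + 4) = (c - 1)^2*(c - 4)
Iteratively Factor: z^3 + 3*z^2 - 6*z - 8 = (z - 2)*(z^2 + 5*z + 4) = (z - 2)*(z + 1)*(z + 4)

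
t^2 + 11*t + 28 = (t + 4)*(t + 7)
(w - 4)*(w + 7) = w^2 + 3*w - 28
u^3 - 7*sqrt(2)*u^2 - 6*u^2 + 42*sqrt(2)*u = u*(u - 6)*(u - 7*sqrt(2))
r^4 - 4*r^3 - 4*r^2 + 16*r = r*(r - 4)*(r - 2)*(r + 2)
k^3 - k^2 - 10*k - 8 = (k - 4)*(k + 1)*(k + 2)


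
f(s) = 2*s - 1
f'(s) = 2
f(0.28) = -0.44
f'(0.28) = 2.00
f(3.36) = 5.72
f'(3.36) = 2.00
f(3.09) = 5.18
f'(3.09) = 2.00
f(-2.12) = -5.24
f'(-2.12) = 2.00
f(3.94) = 6.88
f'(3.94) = 2.00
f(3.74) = 6.48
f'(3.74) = 2.00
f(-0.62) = -2.24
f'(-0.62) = 2.00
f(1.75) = 2.50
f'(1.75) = 2.00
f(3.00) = 5.00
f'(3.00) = 2.00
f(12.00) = 23.00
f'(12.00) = 2.00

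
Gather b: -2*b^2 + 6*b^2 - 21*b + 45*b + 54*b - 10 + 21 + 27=4*b^2 + 78*b + 38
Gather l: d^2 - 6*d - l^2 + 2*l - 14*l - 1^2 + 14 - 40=d^2 - 6*d - l^2 - 12*l - 27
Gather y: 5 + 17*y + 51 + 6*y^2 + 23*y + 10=6*y^2 + 40*y + 66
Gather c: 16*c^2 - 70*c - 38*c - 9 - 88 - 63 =16*c^2 - 108*c - 160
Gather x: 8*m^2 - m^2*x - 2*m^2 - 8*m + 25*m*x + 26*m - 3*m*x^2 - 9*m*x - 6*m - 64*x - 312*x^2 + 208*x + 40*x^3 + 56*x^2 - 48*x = 6*m^2 + 12*m + 40*x^3 + x^2*(-3*m - 256) + x*(-m^2 + 16*m + 96)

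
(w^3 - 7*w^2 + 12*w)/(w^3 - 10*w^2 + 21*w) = (w - 4)/(w - 7)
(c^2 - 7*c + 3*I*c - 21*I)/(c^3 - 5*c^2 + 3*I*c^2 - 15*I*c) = (c - 7)/(c*(c - 5))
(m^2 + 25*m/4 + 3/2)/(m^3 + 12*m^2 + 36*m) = (m + 1/4)/(m*(m + 6))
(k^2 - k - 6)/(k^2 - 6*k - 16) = (k - 3)/(k - 8)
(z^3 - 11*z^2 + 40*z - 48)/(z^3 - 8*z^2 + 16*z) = (z - 3)/z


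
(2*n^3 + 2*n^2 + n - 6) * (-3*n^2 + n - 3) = -6*n^5 - 4*n^4 - 7*n^3 + 13*n^2 - 9*n + 18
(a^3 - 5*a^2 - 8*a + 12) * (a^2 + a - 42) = a^5 - 4*a^4 - 55*a^3 + 214*a^2 + 348*a - 504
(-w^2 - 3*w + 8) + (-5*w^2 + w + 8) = -6*w^2 - 2*w + 16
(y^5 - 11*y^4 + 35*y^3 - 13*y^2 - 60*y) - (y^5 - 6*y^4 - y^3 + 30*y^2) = -5*y^4 + 36*y^3 - 43*y^2 - 60*y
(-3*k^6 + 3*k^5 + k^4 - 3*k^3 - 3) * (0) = 0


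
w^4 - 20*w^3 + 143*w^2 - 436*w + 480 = (w - 8)*(w - 5)*(w - 4)*(w - 3)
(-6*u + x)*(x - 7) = -6*u*x + 42*u + x^2 - 7*x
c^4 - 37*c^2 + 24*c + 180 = (c - 5)*(c - 3)*(c + 2)*(c + 6)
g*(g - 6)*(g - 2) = g^3 - 8*g^2 + 12*g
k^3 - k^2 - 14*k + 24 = (k - 3)*(k - 2)*(k + 4)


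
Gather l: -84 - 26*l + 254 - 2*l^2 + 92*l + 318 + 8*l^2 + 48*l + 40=6*l^2 + 114*l + 528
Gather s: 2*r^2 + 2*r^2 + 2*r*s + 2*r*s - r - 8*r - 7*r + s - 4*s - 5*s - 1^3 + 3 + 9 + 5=4*r^2 - 16*r + s*(4*r - 8) + 16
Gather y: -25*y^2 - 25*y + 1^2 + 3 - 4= -25*y^2 - 25*y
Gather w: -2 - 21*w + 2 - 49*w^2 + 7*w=-49*w^2 - 14*w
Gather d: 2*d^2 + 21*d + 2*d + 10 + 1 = 2*d^2 + 23*d + 11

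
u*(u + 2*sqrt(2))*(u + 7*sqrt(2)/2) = u^3 + 11*sqrt(2)*u^2/2 + 14*u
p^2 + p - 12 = (p - 3)*(p + 4)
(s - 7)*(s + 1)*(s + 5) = s^3 - s^2 - 37*s - 35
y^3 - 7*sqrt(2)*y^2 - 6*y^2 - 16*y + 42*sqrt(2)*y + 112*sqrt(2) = (y - 8)*(y + 2)*(y - 7*sqrt(2))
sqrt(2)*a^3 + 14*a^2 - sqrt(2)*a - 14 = (a - 1)*(a + 7*sqrt(2))*(sqrt(2)*a + sqrt(2))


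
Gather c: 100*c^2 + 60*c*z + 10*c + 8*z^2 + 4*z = 100*c^2 + c*(60*z + 10) + 8*z^2 + 4*z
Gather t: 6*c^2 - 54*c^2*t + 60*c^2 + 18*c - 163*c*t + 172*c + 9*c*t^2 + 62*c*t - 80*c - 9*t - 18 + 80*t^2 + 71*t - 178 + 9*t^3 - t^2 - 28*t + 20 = 66*c^2 + 110*c + 9*t^3 + t^2*(9*c + 79) + t*(-54*c^2 - 101*c + 34) - 176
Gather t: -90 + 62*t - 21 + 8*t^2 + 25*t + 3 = 8*t^2 + 87*t - 108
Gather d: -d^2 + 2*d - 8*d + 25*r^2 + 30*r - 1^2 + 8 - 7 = -d^2 - 6*d + 25*r^2 + 30*r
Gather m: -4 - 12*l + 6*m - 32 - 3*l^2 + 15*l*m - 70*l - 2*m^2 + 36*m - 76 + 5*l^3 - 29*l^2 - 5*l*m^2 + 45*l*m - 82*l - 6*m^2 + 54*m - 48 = 5*l^3 - 32*l^2 - 164*l + m^2*(-5*l - 8) + m*(60*l + 96) - 160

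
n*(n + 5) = n^2 + 5*n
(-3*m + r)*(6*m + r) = -18*m^2 + 3*m*r + r^2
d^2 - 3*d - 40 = (d - 8)*(d + 5)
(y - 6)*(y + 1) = y^2 - 5*y - 6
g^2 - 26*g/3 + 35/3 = (g - 7)*(g - 5/3)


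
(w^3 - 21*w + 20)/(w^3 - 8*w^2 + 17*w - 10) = (w^2 + w - 20)/(w^2 - 7*w + 10)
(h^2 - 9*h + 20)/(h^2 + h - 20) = (h - 5)/(h + 5)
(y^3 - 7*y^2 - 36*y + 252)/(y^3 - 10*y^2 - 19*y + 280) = (y^2 - 36)/(y^2 - 3*y - 40)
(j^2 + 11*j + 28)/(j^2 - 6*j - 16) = (j^2 + 11*j + 28)/(j^2 - 6*j - 16)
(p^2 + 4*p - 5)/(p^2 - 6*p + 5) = (p + 5)/(p - 5)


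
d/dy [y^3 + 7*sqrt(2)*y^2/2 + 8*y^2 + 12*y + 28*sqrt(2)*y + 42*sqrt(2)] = 3*y^2 + 7*sqrt(2)*y + 16*y + 12 + 28*sqrt(2)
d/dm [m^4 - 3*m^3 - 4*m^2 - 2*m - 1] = 4*m^3 - 9*m^2 - 8*m - 2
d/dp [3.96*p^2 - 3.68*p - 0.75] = 7.92*p - 3.68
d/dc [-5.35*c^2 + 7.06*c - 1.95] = 7.06 - 10.7*c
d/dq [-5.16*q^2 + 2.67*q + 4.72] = 2.67 - 10.32*q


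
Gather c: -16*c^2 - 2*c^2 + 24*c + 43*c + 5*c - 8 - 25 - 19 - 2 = -18*c^2 + 72*c - 54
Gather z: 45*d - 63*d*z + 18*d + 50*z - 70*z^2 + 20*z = 63*d - 70*z^2 + z*(70 - 63*d)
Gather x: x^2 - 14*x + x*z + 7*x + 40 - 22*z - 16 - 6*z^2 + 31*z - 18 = x^2 + x*(z - 7) - 6*z^2 + 9*z + 6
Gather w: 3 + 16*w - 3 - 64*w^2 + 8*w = -64*w^2 + 24*w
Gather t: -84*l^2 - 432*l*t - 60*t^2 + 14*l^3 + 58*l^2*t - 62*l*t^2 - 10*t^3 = 14*l^3 - 84*l^2 - 10*t^3 + t^2*(-62*l - 60) + t*(58*l^2 - 432*l)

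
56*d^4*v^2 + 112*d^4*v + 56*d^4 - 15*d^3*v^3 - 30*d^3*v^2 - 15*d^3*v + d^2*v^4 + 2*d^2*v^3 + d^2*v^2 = (-8*d + v)*(-7*d + v)*(d*v + d)^2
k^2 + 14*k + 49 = (k + 7)^2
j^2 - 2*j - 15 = (j - 5)*(j + 3)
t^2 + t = t*(t + 1)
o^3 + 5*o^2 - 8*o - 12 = (o - 2)*(o + 1)*(o + 6)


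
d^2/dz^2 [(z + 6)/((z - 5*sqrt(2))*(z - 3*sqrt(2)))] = 2*(z^3 + 18*z^2 - 144*sqrt(2)*z - 90*z + 240*sqrt(2) + 588)/(z^6 - 24*sqrt(2)*z^5 + 474*z^4 - 2464*sqrt(2)*z^3 + 14220*z^2 - 21600*sqrt(2)*z + 27000)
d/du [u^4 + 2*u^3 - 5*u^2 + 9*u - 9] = 4*u^3 + 6*u^2 - 10*u + 9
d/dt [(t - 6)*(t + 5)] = 2*t - 1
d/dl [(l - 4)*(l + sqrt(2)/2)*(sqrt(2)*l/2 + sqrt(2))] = 3*sqrt(2)*l^2/2 - 2*sqrt(2)*l + l - 4*sqrt(2) - 1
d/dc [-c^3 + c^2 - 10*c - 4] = -3*c^2 + 2*c - 10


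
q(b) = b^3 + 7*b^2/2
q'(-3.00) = 6.00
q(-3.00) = 4.50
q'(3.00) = 48.00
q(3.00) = 58.50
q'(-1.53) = -3.69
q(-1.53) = 4.61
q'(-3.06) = 6.67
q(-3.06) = 4.12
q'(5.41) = 125.67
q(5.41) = 260.78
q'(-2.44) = 0.78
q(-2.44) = 6.31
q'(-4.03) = 20.51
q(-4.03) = -8.61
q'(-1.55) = -3.64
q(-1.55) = 4.68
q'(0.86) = 8.24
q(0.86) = 3.22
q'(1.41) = 15.83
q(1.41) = 9.76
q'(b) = 3*b^2 + 7*b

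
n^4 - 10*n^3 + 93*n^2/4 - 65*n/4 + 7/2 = (n - 7)*(n - 2)*(n - 1/2)^2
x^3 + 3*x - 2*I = (x - I)^2*(x + 2*I)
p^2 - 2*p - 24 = (p - 6)*(p + 4)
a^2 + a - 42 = (a - 6)*(a + 7)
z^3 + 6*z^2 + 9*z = z*(z + 3)^2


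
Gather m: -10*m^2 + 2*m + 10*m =-10*m^2 + 12*m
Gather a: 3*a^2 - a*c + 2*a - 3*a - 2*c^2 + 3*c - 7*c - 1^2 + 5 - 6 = 3*a^2 + a*(-c - 1) - 2*c^2 - 4*c - 2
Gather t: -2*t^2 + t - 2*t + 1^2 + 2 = -2*t^2 - t + 3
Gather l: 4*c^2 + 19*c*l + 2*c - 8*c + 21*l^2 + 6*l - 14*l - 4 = 4*c^2 - 6*c + 21*l^2 + l*(19*c - 8) - 4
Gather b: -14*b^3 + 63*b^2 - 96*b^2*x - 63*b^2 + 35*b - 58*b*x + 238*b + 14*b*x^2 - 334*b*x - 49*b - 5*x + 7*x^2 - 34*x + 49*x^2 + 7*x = -14*b^3 - 96*b^2*x + b*(14*x^2 - 392*x + 224) + 56*x^2 - 32*x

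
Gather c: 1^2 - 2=-1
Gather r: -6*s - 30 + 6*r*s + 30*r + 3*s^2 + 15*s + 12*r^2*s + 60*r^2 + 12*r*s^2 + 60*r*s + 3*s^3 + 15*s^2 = r^2*(12*s + 60) + r*(12*s^2 + 66*s + 30) + 3*s^3 + 18*s^2 + 9*s - 30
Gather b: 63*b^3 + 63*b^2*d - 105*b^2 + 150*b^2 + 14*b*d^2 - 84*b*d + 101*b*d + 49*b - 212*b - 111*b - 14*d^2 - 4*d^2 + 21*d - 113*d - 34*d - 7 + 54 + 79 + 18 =63*b^3 + b^2*(63*d + 45) + b*(14*d^2 + 17*d - 274) - 18*d^2 - 126*d + 144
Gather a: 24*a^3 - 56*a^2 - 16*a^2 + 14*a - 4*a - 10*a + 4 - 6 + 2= 24*a^3 - 72*a^2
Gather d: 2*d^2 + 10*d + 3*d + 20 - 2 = 2*d^2 + 13*d + 18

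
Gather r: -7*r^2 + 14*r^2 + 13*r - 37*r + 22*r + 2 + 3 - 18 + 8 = 7*r^2 - 2*r - 5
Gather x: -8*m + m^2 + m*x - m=m^2 + m*x - 9*m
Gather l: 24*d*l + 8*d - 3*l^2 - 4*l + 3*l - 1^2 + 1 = 8*d - 3*l^2 + l*(24*d - 1)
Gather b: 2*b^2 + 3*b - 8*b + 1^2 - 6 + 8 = 2*b^2 - 5*b + 3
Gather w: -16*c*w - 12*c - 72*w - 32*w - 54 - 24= -12*c + w*(-16*c - 104) - 78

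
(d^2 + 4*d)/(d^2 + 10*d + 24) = d/(d + 6)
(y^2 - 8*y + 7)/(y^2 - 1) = (y - 7)/(y + 1)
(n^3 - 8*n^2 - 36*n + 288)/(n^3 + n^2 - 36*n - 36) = (n - 8)/(n + 1)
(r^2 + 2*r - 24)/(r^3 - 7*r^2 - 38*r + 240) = (r - 4)/(r^2 - 13*r + 40)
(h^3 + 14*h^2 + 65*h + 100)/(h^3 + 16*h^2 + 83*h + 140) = (h + 5)/(h + 7)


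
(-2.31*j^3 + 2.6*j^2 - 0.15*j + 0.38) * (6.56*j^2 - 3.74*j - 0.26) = -15.1536*j^5 + 25.6954*j^4 - 10.1074*j^3 + 2.3778*j^2 - 1.3822*j - 0.0988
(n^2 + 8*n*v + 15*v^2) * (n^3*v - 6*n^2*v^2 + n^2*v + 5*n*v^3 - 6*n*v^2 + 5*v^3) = n^5*v + 2*n^4*v^2 + n^4*v - 28*n^3*v^3 + 2*n^3*v^2 - 50*n^2*v^4 - 28*n^2*v^3 + 75*n*v^5 - 50*n*v^4 + 75*v^5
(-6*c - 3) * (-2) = 12*c + 6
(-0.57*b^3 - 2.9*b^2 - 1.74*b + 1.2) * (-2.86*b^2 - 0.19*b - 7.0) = 1.6302*b^5 + 8.4023*b^4 + 9.5174*b^3 + 17.1986*b^2 + 11.952*b - 8.4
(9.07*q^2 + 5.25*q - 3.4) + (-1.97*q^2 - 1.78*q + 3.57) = 7.1*q^2 + 3.47*q + 0.17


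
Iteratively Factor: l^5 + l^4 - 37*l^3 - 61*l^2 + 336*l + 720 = (l - 4)*(l^4 + 5*l^3 - 17*l^2 - 129*l - 180) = (l - 4)*(l + 3)*(l^3 + 2*l^2 - 23*l - 60) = (l - 4)*(l + 3)^2*(l^2 - l - 20) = (l - 4)*(l + 3)^2*(l + 4)*(l - 5)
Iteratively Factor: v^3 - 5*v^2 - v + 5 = (v - 1)*(v^2 - 4*v - 5) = (v - 5)*(v - 1)*(v + 1)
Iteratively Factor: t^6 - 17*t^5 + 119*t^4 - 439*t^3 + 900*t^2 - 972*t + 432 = (t - 2)*(t^5 - 15*t^4 + 89*t^3 - 261*t^2 + 378*t - 216) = (t - 4)*(t - 2)*(t^4 - 11*t^3 + 45*t^2 - 81*t + 54) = (t - 4)*(t - 2)^2*(t^3 - 9*t^2 + 27*t - 27) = (t - 4)*(t - 3)*(t - 2)^2*(t^2 - 6*t + 9) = (t - 4)*(t - 3)^2*(t - 2)^2*(t - 3)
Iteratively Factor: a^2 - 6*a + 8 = (a - 2)*(a - 4)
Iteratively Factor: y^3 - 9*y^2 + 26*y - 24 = (y - 3)*(y^2 - 6*y + 8) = (y - 3)*(y - 2)*(y - 4)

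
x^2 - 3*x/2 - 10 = (x - 4)*(x + 5/2)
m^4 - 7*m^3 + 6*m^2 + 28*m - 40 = (m - 5)*(m - 2)^2*(m + 2)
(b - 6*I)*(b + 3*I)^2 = b^3 + 27*b + 54*I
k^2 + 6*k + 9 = (k + 3)^2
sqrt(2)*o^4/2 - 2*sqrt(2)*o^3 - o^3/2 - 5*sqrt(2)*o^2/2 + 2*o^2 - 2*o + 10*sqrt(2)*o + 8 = (o - 4)*(o - 2*sqrt(2))*(o + sqrt(2)/2)*(sqrt(2)*o/2 + 1)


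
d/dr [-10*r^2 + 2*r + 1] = 2 - 20*r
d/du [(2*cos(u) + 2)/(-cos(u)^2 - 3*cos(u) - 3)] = -2*(cos(u) + 2)*sin(u)*cos(u)/(cos(u)^2 + 3*cos(u) + 3)^2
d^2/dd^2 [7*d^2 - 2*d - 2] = 14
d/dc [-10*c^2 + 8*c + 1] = 8 - 20*c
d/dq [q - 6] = 1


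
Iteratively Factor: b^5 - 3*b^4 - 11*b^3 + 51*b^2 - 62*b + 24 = (b - 2)*(b^4 - b^3 - 13*b^2 + 25*b - 12) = (b - 2)*(b - 1)*(b^3 - 13*b + 12) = (b - 2)*(b - 1)*(b + 4)*(b^2 - 4*b + 3) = (b - 3)*(b - 2)*(b - 1)*(b + 4)*(b - 1)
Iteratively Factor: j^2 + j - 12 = (j + 4)*(j - 3)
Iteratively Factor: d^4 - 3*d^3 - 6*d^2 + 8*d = (d - 4)*(d^3 + d^2 - 2*d) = (d - 4)*(d - 1)*(d^2 + 2*d) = d*(d - 4)*(d - 1)*(d + 2)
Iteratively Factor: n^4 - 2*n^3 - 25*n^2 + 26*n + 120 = (n + 2)*(n^3 - 4*n^2 - 17*n + 60) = (n - 5)*(n + 2)*(n^2 + n - 12) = (n - 5)*(n + 2)*(n + 4)*(n - 3)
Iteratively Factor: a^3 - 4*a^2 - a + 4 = (a - 1)*(a^2 - 3*a - 4) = (a - 1)*(a + 1)*(a - 4)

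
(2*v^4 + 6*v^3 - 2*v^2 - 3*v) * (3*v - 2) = 6*v^5 + 14*v^4 - 18*v^3 - 5*v^2 + 6*v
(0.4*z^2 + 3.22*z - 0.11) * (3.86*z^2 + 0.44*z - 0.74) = 1.544*z^4 + 12.6052*z^3 + 0.6962*z^2 - 2.4312*z + 0.0814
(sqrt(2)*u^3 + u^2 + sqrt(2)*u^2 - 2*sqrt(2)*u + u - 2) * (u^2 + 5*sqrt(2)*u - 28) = sqrt(2)*u^5 + sqrt(2)*u^4 + 11*u^4 - 25*sqrt(2)*u^3 + 11*u^3 - 50*u^2 - 23*sqrt(2)*u^2 - 28*u + 46*sqrt(2)*u + 56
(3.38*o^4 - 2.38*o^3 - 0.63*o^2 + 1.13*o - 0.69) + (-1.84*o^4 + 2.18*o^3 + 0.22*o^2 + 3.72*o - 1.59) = 1.54*o^4 - 0.2*o^3 - 0.41*o^2 + 4.85*o - 2.28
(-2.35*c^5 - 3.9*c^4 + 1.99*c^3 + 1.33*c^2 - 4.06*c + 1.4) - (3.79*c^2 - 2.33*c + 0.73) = -2.35*c^5 - 3.9*c^4 + 1.99*c^3 - 2.46*c^2 - 1.73*c + 0.67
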